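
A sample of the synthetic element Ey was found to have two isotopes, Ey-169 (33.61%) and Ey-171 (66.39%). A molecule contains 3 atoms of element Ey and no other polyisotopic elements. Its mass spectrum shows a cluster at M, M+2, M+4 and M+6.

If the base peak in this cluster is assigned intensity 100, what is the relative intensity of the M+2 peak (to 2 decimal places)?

Binomial terms of (0.3361 + 0.6639)^3: M 0.0380, M+2 0.2250, M+4 0.4444, M+6 0.2926 → M+4 is the base peak.
P(M+4) = C(3,2) × 0.3361^1 × 0.6639^2 = 3 × 0.3361 × 0.44076321 = 0.444422 (base)
P(M+2) = C(3,1) × 0.3361^2 × 0.6639^1 = 3 × 0.11296321 × 0.6639 = 0.224989
Relative intensity = 0.224989 / 0.444422 × 100 = 50.63

50.63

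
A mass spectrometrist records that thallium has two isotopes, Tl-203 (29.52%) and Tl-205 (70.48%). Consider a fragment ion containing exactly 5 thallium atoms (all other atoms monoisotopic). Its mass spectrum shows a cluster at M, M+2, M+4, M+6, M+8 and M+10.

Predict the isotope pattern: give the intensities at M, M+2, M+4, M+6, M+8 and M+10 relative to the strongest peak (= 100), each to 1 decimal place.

0.6 : 7.3 : 35.1 : 83.8 : 100.0 : 47.8

Expanding (0.2952 + 0.7048)^5:
P(M) = 0.2952^5 = 0.002242
P(M+2) = 5 × 0.2952^4 × 0.7048^1 = 0.026761
P(M+4) = 10 × 0.2952^3 × 0.7048^2 = 0.127785
P(M+6) = 10 × 0.2952^2 × 0.7048^3 = 0.305092
P(M+8) = 5 × 0.2952^1 × 0.7048^4 = 0.364208
P(M+10) = 0.7048^5 = 0.173912
The M+8 peak is largest (0.364208); scaling to 100 gives 0.6 : 7.3 : 35.1 : 83.8 : 100.0 : 47.8.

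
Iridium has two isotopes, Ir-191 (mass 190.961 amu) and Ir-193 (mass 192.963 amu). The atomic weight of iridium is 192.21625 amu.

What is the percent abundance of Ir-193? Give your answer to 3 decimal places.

With x = fraction of Ir-191 (so Ir-193 is 1 − x):
190.961·x + 192.963·(1 − x) = 192.21625
(190.961 − 192.963)·x = 192.21625 − 192.963
x = -0.74675 / -2.002 = 0.37300 → 37.300% Ir-191, 62.700% Ir-193.

62.700%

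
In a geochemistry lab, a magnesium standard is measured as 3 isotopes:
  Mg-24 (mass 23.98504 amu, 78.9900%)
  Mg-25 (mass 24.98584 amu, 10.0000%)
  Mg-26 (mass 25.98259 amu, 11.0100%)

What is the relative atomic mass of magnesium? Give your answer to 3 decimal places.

24.305 amu

The abundance-weighted mean is 0.789900 × 23.98504 + 0.100000 × 24.98584 + 0.110100 × 25.98259
= 18.945783 + 2.498584 + 2.860683 = 24.305050 amu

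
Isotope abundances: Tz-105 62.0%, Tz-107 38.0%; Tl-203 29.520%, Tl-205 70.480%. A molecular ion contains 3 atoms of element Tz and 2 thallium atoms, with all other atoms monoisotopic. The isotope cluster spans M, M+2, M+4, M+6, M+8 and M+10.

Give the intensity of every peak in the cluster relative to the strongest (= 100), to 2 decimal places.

Element Tz pattern (n=3): 0.238328 : 0.438216 : 0.268584 : 0.054872
Thallium pattern (n=2): 0.08714304 : 0.41611392 : 0.49674304
Convolve the two distributions (both contribute in 2-u steps):
  M: 0.238328×0.08714304 = 0.020769
  M+2: 0.238328×0.41611392 + 0.438216×0.08714304 = 0.137359
  M+4: 0.238328×0.49674304 + 0.438216×0.41611392 + 0.268584×0.08714304 = 0.324141
  M+6: 0.438216×0.49674304 + 0.268584×0.41611392 + 0.054872×0.08714304 = 0.334224
  M+8: 0.268584×0.49674304 + 0.054872×0.41611392 = 0.156250
  M+10: 0.054872×0.49674304 = 0.027257
Scale to base peak (0.334224) = 100: 6.21 : 41.10 : 96.98 : 100.00 : 46.75 : 8.16

6.21 : 41.10 : 96.98 : 100.00 : 46.75 : 8.16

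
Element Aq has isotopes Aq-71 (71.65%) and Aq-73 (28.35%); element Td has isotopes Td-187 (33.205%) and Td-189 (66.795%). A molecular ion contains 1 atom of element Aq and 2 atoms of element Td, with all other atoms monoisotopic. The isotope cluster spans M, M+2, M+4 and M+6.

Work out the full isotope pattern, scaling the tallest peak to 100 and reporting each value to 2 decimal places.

17.74 : 78.37 : 100.00 : 28.40

Element Aq pattern (n=1): 0.7165 : 0.2835
Element Td pattern (n=2): 0.1102572 : 0.44358559 : 0.4461572
Convolve the two distributions (both contribute in 2-u steps):
  M: 0.7165×0.1102572 = 0.078999
  M+2: 0.7165×0.44358559 + 0.2835×0.1102572 = 0.349087
  M+4: 0.7165×0.4461572 + 0.2835×0.44358559 = 0.445428
  M+6: 0.2835×0.4461572 = 0.126486
Scale to base peak (0.445428) = 100: 17.74 : 78.37 : 100.00 : 28.40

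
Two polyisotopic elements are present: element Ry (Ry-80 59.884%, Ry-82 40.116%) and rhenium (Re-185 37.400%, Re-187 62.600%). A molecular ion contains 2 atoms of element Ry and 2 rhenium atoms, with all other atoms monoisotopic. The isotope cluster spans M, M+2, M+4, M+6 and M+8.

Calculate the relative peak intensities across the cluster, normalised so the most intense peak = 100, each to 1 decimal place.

12.9 : 60.6 : 100.0 : 67.9 : 16.3

Element Ry pattern (n=2): 0.35860935 : 0.48046131 : 0.16092935
Rhenium pattern (n=2): 0.139876 : 0.468248 : 0.391876
Convolve the two distributions (both contribute in 2-u steps):
  M: 0.35860935×0.139876 = 0.050161
  M+2: 0.35860935×0.468248 + 0.48046131×0.139876 = 0.235123
  M+4: 0.35860935×0.391876 + 0.48046131×0.468248 + 0.16092935×0.139876 = 0.388016
  M+6: 0.48046131×0.391876 + 0.16092935×0.468248 = 0.263636
  M+8: 0.16092935×0.391876 = 0.063064
Scale to base peak (0.388016) = 100: 12.9 : 60.6 : 100.0 : 67.9 : 16.3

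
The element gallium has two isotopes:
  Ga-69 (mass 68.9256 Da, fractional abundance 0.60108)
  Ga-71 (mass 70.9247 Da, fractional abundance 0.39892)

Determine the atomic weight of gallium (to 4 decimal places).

Weight each isotope mass by its fractional abundance: 0.60108 × 68.9256 + 0.39892 × 70.9247
= 41.42980 + 28.29328 = 69.72308 Da

69.7231 Da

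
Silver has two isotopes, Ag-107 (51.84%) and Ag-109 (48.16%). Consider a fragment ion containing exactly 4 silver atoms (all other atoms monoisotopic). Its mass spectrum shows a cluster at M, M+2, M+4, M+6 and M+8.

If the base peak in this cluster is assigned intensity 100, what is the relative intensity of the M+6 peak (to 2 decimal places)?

Term probabilities: M 0.0722, M+2 0.2684, M+4 0.3740, M+6 0.2316, M+8 0.0538. Base peak = M+4.
P(M+4) = C(4,2) × 0.5184^2 × 0.4816^2 = 6 × 0.26873856 × 0.23193856 = 0.373985 (base)
P(M+6) = C(4,3) × 0.5184^1 × 0.4816^3 = 4 × 0.5184 × 0.11170161 = 0.231624
Relative intensity = 0.231624 / 0.373985 × 100 = 61.93

61.93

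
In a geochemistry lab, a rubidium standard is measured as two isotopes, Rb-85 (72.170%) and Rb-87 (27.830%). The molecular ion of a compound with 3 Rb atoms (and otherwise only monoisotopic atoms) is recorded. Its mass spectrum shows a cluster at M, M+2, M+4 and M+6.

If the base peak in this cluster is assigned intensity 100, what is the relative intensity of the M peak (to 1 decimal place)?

Binomial terms of (0.72170 + 0.27830)^3: M 0.3759, M+2 0.4349, M+4 0.1677, M+6 0.0216 → M+2 is the base peak.
P(M+2) = C(3,1) × 0.72170^2 × 0.27830^1 = 3 × 0.52085089 × 0.2783 = 0.434858 (base)
P(M) = C(3,0) × 0.72170^3 × 0.27830^0 = 1 × 0.37589809 × 1.0000 = 0.375898
Relative intensity = 0.375898 / 0.434858 × 100 = 86.4

86.4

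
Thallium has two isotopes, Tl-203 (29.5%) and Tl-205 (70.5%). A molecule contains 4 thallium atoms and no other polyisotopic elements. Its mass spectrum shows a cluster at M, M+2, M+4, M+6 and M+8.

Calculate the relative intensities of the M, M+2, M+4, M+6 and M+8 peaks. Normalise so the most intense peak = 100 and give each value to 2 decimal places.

1.83 : 17.51 : 62.77 : 100.00 : 59.75

Expanding (0.295 + 0.705)^4:
P(M) = 0.295^4 = 0.007573
P(M+2) = 4 × 0.295^3 × 0.705^1 = 0.072396
P(M+4) = 6 × 0.295^2 × 0.705^2 = 0.259522
P(M+6) = 4 × 0.295^1 × 0.705^3 = 0.413475
P(M+8) = 0.705^4 = 0.247034
The M+6 peak is largest (0.413475); scaling to 100 gives 1.83 : 17.51 : 62.77 : 100.00 : 59.75.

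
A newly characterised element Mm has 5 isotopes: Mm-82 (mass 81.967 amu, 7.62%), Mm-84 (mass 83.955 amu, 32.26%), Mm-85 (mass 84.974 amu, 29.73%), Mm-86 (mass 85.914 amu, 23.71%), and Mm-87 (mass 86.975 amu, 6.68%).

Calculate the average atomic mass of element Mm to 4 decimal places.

The abundance-weighted mean is 0.0762 × 81.967 + 0.3226 × 83.955 + 0.2973 × 84.974 + 0.2371 × 85.914 + 0.0668 × 86.975
= 6.24589 + 27.08388 + 25.26277 + 20.37021 + 5.80993 = 84.77268 amu

84.7727 amu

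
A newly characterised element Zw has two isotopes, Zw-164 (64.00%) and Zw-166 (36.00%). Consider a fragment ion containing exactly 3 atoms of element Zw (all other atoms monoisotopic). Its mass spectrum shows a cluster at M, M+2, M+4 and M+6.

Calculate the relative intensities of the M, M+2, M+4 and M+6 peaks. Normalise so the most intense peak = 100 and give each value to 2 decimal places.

59.26 : 100.00 : 56.25 : 10.55

Each Zw atom is independently Zw-164 (p = 0.6400) or Zw-166 (q = 0.3600); the cluster is the binomial expansion (p + q)^3.
P(M) = 0.6400^3 = 0.262144
P(M+2) = 3 × 0.6400^2 × 0.3600^1 = 0.442368
P(M+4) = 3 × 0.6400^1 × 0.3600^2 = 0.248832
P(M+6) = 0.3600^3 = 0.046656
The M+2 peak is largest (0.442368); scaling to 100 gives 59.26 : 100.00 : 56.25 : 10.55.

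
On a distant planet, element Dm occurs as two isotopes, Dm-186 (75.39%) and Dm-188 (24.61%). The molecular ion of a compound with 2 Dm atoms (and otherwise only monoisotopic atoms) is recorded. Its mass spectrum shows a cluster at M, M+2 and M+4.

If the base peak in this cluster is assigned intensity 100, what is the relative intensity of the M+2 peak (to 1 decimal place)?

65.3

(0.7539 + 0.2461)^2 gives M 0.5684, M+2 0.3711, M+4 0.0606; the largest is M.
P(M) = C(2,0) × 0.7539^2 × 0.2461^0 = 1 × 0.56836521 × 1.0000 = 0.568365 (base)
P(M+2) = C(2,1) × 0.7539^1 × 0.2461^1 = 2 × 0.7539 × 0.2461 = 0.371070
Relative intensity = 0.371070 / 0.568365 × 100 = 65.3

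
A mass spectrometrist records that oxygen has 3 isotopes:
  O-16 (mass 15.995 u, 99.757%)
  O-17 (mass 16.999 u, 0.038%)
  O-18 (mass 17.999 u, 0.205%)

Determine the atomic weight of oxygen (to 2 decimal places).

16.00 u

Ar = Σ fᵢ·mᵢ = 0.99757 × 15.995 + 0.00038 × 16.999 + 0.00205 × 17.999
= 15.9561 + 0.0065 + 0.0369 = 15.9995 u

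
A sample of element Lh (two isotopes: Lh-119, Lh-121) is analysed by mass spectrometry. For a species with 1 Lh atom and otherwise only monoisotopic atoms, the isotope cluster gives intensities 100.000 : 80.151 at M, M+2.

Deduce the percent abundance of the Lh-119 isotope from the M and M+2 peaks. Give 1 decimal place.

Let p = fractional abundance of Lh-119. I(M+2)/I(M) = [C(1,1)·p^0·(1−p)] / p^1 = 1·(1−p)/p = 80.151/100.000 = 0.8015
(1−p)/p = 0.8015/1 = 0.8015  ⇒  p = 1/(1 + 0.8015) = 0.5551
Lh-119: 55.5%, Lh-121: 44.5%.

55.5%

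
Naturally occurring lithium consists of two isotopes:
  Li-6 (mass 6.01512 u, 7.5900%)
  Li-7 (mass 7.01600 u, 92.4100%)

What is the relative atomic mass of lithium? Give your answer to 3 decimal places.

Average mass = Σ (abundance × isotope mass) = 0.075900 × 6.01512 + 0.924100 × 7.01600
= 0.456548 + 6.483486 = 6.940034 u

6.940 u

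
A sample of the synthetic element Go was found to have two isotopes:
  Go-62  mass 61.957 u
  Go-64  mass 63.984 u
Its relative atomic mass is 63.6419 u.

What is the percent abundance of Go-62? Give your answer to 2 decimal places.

With x = fraction of Go-62 (so Go-64 is 1 − x):
61.957·x + 63.984·(1 − x) = 63.6419
(61.957 − 63.984)·x = 63.6419 − 63.984
x = -0.3421 / -2.027 = 0.16877 → 16.88% Go-62, 83.12% Go-64.

16.88%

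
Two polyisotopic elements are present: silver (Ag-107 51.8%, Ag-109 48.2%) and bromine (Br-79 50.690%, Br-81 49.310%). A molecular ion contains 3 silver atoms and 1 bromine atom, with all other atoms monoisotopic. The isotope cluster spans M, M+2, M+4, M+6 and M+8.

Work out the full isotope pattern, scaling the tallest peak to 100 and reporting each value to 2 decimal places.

Silver pattern (n=3): 0.13899183 : 0.3879965 : 0.3610315 : 0.11198017
Bromine pattern (n=1): 0.5069 : 0.4931
Convolve the two distributions (both contribute in 2-u steps):
  M: 0.13899183×0.5069 = 0.070455
  M+2: 0.13899183×0.4931 + 0.3879965×0.5069 = 0.265212
  M+4: 0.3879965×0.4931 + 0.3610315×0.5069 = 0.374328
  M+6: 0.3610315×0.4931 + 0.11198017×0.5069 = 0.234787
  M+8: 0.11198017×0.4931 = 0.055217
Scale to base peak (0.374328) = 100: 18.82 : 70.85 : 100.00 : 62.72 : 14.75

18.82 : 70.85 : 100.00 : 62.72 : 14.75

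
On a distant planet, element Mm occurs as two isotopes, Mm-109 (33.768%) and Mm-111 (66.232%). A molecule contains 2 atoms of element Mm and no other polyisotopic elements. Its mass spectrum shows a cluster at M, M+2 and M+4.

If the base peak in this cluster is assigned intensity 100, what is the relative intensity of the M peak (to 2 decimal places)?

25.49

(0.33768 + 0.66232)^2 gives M 0.1140, M+2 0.4473, M+4 0.4387; the largest is M+2.
P(M+2) = C(2,1) × 0.33768^1 × 0.66232^1 = 2 × 0.33768 × 0.66232 = 0.447304 (base)
P(M) = C(2,0) × 0.33768^2 × 0.66232^0 = 1 × 0.11402778 × 1.0000 = 0.114028
Relative intensity = 0.114028 / 0.447304 × 100 = 25.49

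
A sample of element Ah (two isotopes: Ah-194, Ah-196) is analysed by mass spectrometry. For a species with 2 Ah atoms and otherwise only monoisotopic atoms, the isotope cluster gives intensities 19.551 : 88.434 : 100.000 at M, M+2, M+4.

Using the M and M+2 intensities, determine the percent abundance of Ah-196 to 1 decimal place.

69.3%

Let p = fractional abundance of Ah-194. I(M+2)/I(M) = [C(2,1)·p^1·(1−p)] / p^2 = 2·(1−p)/p = 88.434/19.551 = 4.5232
(1−p)/p = 4.5232/2 = 2.2616  ⇒  p = 1/(1 + 2.2616) = 0.3066
Ah-194: 30.7%, Ah-196: 69.3%.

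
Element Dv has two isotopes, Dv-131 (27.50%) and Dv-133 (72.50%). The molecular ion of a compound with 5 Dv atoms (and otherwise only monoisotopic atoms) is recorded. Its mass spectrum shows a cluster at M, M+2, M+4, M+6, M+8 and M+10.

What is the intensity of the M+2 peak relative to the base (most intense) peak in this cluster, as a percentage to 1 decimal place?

(0.2750 + 0.7250)^5 gives M 0.0016, M+2 0.0207, M+4 0.1093, M+6 0.2882, M+8 0.3799, M+10 0.2003; the largest is M+8.
P(M+8) = C(5,4) × 0.2750^1 × 0.7250^4 = 5 × 0.2750 × 0.27628164 = 0.379887 (base)
P(M+2) = C(5,1) × 0.2750^4 × 0.7250^1 = 5 × 0.00571914 × 0.7250 = 0.020732
Relative intensity = 0.020732 / 0.379887 × 100 = 5.5

5.5%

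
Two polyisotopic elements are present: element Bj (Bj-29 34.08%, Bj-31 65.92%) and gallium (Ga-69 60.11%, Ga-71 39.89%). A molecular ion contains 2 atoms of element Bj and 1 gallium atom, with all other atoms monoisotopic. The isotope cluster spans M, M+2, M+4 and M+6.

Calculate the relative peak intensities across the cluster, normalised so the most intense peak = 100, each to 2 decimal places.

Element Bj pattern (n=2): 0.11614464 : 0.44931072 : 0.43454464
Gallium pattern (n=1): 0.6011 : 0.3989
Convolve the two distributions (both contribute in 2-u steps):
  M: 0.11614464×0.6011 = 0.069815
  M+2: 0.11614464×0.3989 + 0.44931072×0.6011 = 0.316411
  M+4: 0.44931072×0.3989 + 0.43454464×0.6011 = 0.440435
  M+6: 0.43454464×0.3989 = 0.173340
Scale to base peak (0.440435) = 100: 15.85 : 71.84 : 100.00 : 39.36

15.85 : 71.84 : 100.00 : 39.36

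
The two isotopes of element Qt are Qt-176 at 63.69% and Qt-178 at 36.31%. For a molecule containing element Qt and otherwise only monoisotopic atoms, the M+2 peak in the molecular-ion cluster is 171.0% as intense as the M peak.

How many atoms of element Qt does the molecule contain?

For n independent Qt atoms, I(M+2)/I(M) = n · (abundance Qt-178) / (abundance Qt-176) = n · 0.3631/0.6369.
n = 1.710 × 0.6369/0.3631 = 3.00 ≈ 3

3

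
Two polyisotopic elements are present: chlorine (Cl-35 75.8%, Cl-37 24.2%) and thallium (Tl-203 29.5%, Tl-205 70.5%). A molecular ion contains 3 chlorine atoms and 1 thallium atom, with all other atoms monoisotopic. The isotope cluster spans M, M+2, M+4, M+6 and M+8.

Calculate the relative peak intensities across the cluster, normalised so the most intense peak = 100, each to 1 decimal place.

Chlorine pattern (n=3): 0.43551951 : 0.41713346 : 0.13317454 : 0.01417249
Thallium pattern (n=1): 0.2950 : 0.7050
Convolve the two distributions (both contribute in 2-u steps):
  M: 0.43551951×0.2950 = 0.128478
  M+2: 0.43551951×0.7050 + 0.41713346×0.2950 = 0.430096
  M+4: 0.41713346×0.7050 + 0.13317454×0.2950 = 0.333366
  M+6: 0.13317454×0.7050 + 0.01417249×0.2950 = 0.098069
  M+8: 0.01417249×0.7050 = 0.009992
Scale to base peak (0.430096) = 100: 29.9 : 100.0 : 77.5 : 22.8 : 2.3

29.9 : 100.0 : 77.5 : 22.8 : 2.3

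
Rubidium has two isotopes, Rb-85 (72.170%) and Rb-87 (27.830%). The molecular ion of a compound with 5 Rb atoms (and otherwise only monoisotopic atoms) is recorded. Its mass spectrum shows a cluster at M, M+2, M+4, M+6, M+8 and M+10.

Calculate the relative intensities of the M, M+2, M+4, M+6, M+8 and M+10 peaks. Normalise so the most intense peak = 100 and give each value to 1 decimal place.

51.9 : 100.0 : 77.1 : 29.7 : 5.7 : 0.4

The 5 Rb atoms are independent, so intensities follow the terms of (0.72170 + 0.27830)^5.
P(M) = 0.72170^5 = 0.195787
P(M+2) = 5 × 0.72170^4 × 0.27830^1 = 0.377494
P(M+4) = 10 × 0.72170^3 × 0.27830^2 = 0.291136
P(M+6) = 10 × 0.72170^2 × 0.27830^3 = 0.112267
P(M+8) = 5 × 0.72170^1 × 0.27830^4 = 0.021646
P(M+10) = 0.27830^5 = 0.001669
The M+2 peak is largest (0.377494); scaling to 100 gives 51.9 : 100.0 : 77.1 : 29.7 : 5.7 : 0.4.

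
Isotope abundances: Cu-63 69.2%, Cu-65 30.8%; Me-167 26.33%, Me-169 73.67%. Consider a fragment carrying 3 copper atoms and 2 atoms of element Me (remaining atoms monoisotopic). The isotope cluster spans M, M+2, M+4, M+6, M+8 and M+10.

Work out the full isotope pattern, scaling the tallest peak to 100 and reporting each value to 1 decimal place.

Copper pattern (n=3): 0.33137389 : 0.44247034 : 0.19693766 : 0.02921811
Element Me pattern (n=2): 0.06932689 : 0.38794622 : 0.54272689
Convolve the two distributions (both contribute in 2-u steps):
  M: 0.33137389×0.06932689 = 0.022973
  M+2: 0.33137389×0.38794622 + 0.44247034×0.06932689 = 0.159230
  M+4: 0.33137389×0.54272689 + 0.44247034×0.38794622 + 0.19693766×0.06932689 = 0.365153
  M+6: 0.44247034×0.54272689 + 0.19693766×0.38794622 + 0.02921811×0.06932689 = 0.318567
  M+8: 0.19693766×0.54272689 + 0.02921811×0.38794622 = 0.118218
  M+10: 0.02921811×0.54272689 = 0.015857
Scale to base peak (0.365153) = 100: 6.3 : 43.6 : 100.0 : 87.2 : 32.4 : 4.3

6.3 : 43.6 : 100.0 : 87.2 : 32.4 : 4.3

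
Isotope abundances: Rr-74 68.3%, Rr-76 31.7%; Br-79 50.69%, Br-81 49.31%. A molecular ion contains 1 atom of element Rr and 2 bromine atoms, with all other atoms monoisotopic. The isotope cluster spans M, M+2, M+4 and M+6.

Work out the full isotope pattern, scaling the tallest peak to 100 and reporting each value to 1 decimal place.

Element Rr pattern (n=1): 0.6830 : 0.3170
Bromine pattern (n=2): 0.25694761 : 0.49990478 : 0.24314761
Convolve the two distributions (both contribute in 2-u steps):
  M: 0.6830×0.25694761 = 0.175495
  M+2: 0.6830×0.49990478 + 0.3170×0.25694761 = 0.422887
  M+4: 0.6830×0.24314761 + 0.3170×0.49990478 = 0.324540
  M+6: 0.3170×0.24314761 = 0.077078
Scale to base peak (0.422887) = 100: 41.5 : 100.0 : 76.7 : 18.2

41.5 : 100.0 : 76.7 : 18.2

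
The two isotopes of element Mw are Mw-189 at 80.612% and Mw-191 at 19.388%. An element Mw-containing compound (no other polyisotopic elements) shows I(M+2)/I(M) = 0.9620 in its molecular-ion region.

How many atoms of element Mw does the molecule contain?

4

With n Mw atoms, P(M+2)/P(M) = C(n,1)·p^(n−1)q / p^n = n·q/p = n · 0.19388/0.80612.
n = 0.9620 × 0.80612/0.19388 = 4.00 ≈ 4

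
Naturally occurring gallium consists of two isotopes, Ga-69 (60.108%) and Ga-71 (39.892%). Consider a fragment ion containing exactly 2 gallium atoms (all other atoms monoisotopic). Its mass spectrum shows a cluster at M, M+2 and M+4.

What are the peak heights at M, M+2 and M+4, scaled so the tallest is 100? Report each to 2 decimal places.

Expanding (0.60108 + 0.39892)^2:
P(M) = 0.60108^2 = 0.361297
P(M+2) = 2 × 0.60108^1 × 0.39892^1 = 0.479566
P(M+4) = 0.39892^2 = 0.159137
The M+2 peak is largest (0.479566); scaling to 100 gives 75.34 : 100.00 : 33.18.

75.34 : 100.00 : 33.18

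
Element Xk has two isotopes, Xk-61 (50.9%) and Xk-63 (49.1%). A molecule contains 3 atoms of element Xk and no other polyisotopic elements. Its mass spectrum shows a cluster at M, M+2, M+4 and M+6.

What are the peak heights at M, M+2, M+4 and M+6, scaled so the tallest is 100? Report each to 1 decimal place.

Each Xk atom is independently Xk-61 (p = 0.509) or Xk-63 (q = 0.491); the cluster is the binomial expansion (p + q)^3.
P(M) = 0.509^3 = 0.131872
P(M+2) = 3 × 0.509^2 × 0.491^1 = 0.381626
P(M+4) = 3 × 0.509^1 × 0.491^2 = 0.368131
P(M+6) = 0.491^3 = 0.118371
The M+2 peak is largest (0.381626); scaling to 100 gives 34.6 : 100.0 : 96.5 : 31.0.

34.6 : 100.0 : 96.5 : 31.0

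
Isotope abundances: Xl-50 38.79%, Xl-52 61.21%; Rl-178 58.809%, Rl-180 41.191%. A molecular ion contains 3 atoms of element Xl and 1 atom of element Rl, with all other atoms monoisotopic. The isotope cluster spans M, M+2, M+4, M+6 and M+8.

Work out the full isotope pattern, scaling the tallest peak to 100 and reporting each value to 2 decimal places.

9.27 : 50.38 : 100.00 : 84.94 : 25.52

Element Xl pattern (n=3): 0.05836592 : 0.27630147 : 0.4359993 : 0.22933331
Element Rl pattern (n=1): 0.58809 : 0.41191
Convolve the two distributions (both contribute in 2-u steps):
  M: 0.05836592×0.58809 = 0.034324
  M+2: 0.05836592×0.41191 + 0.27630147×0.58809 = 0.186532
  M+4: 0.27630147×0.41191 + 0.4359993×0.58809 = 0.370218
  M+6: 0.4359993×0.41191 + 0.22933331×0.58809 = 0.314461
  M+8: 0.22933331×0.41191 = 0.094465
Scale to base peak (0.370218) = 100: 9.27 : 50.38 : 100.00 : 84.94 : 25.52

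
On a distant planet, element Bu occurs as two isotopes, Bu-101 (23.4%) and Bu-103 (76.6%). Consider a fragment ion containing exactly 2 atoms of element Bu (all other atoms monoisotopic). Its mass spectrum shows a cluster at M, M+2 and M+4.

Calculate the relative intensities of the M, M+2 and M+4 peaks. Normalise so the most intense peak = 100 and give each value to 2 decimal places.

9.33 : 61.10 : 100.00

Expanding (0.234 + 0.766)^2:
P(M) = 0.234^2 = 0.054756
P(M+2) = 2 × 0.234^1 × 0.766^1 = 0.358488
P(M+4) = 0.766^2 = 0.586756
The M+4 peak is largest (0.586756); scaling to 100 gives 9.33 : 61.10 : 100.00.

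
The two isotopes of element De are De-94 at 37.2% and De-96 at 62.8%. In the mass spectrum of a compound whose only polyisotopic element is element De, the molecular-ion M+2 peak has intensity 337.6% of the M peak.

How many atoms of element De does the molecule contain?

2

The M+2/M ratio from n De atoms is n · q/p = n · 0.628/0.372.
n = 3.376 × 0.372/0.628 = 2.00 ≈ 2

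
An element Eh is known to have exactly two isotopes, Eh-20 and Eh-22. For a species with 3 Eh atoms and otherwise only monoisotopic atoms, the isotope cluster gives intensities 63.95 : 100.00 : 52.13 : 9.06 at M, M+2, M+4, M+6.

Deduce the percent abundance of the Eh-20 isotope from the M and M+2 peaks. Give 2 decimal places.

65.74%

Write p for the Eh-20 fraction. I(M+2)/I(M) = [C(3,1)·p^2·(1−p)] / p^3 = 3·(1−p)/p = 100.00/63.95 = 1.5637
(1−p)/p = 1.5637/3 = 0.5212  ⇒  p = 1/(1 + 0.5212) = 0.6574
Eh-20: 65.74%, Eh-22: 34.26%.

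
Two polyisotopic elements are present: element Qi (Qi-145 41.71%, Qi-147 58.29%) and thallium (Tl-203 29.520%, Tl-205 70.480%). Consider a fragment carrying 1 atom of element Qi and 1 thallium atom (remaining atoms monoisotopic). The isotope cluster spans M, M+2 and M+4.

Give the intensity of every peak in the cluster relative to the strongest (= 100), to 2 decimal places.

26.42 : 100.00 : 88.15

Element Qi pattern (n=1): 0.4171 : 0.5829
Thallium pattern (n=1): 0.2952 : 0.7048
Convolve the two distributions (both contribute in 2-u steps):
  M: 0.4171×0.2952 = 0.123128
  M+2: 0.4171×0.7048 + 0.5829×0.2952 = 0.466044
  M+4: 0.5829×0.7048 = 0.410828
Scale to base peak (0.466044) = 100: 26.42 : 100.00 : 88.15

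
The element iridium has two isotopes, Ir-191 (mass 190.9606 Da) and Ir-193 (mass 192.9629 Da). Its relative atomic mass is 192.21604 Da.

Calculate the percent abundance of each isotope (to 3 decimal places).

Writing the weighted mean with unknown fraction x of Ir-191:
190.9606·x + 192.9629·(1 − x) = 192.21604
(190.9606 − 192.9629)·x = 192.21604 − 192.9629
x = -0.74686 / -2.0023 = 0.37300 → 37.300% Ir-191, 62.700% Ir-193.

Ir-191: 37.300%, Ir-193: 62.700%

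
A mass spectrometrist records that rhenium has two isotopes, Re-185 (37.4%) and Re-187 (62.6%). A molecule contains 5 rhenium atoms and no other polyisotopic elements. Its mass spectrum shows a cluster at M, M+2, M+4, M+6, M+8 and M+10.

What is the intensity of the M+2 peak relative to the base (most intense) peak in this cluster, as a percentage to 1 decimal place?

17.8%

(0.374 + 0.626)^5 gives M 0.0073, M+2 0.0612, M+4 0.2050, M+6 0.3431, M+8 0.2872, M+10 0.0961; the largest is M+6.
P(M+6) = C(5,3) × 0.374^2 × 0.626^3 = 10 × 0.139876 × 0.24531438 = 0.343136 (base)
P(M+2) = C(5,1) × 0.374^4 × 0.626^1 = 5 × 0.0195653 × 0.6260 = 0.061239
Relative intensity = 0.061239 / 0.343136 × 100 = 17.8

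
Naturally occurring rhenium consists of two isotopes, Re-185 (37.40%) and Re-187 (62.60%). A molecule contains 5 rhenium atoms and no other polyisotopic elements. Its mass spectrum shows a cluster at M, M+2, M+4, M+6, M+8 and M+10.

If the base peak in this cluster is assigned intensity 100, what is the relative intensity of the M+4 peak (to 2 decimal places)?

59.74

(0.3740 + 0.6260)^5 gives M 0.0073, M+2 0.0612, M+4 0.2050, M+6 0.3431, M+8 0.2872, M+10 0.0961; the largest is M+6.
P(M+6) = C(5,3) × 0.3740^2 × 0.6260^3 = 10 × 0.139876 × 0.24531438 = 0.343136 (base)
P(M+4) = C(5,2) × 0.3740^3 × 0.6260^2 = 10 × 0.05231362 × 0.391876 = 0.205005
Relative intensity = 0.205005 / 0.343136 × 100 = 59.74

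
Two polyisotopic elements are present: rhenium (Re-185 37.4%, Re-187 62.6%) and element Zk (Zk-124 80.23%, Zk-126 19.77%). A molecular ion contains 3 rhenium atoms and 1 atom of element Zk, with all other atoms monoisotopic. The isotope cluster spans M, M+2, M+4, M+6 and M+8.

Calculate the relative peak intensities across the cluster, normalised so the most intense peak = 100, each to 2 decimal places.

10.37 : 54.63 : 100.00 : 70.11 : 11.98

Rhenium pattern (n=3): 0.05231362 : 0.26268713 : 0.43968487 : 0.24531438
Element Zk pattern (n=1): 0.8023 : 0.1977
Convolve the two distributions (both contribute in 2-u steps):
  M: 0.05231362×0.8023 = 0.041971
  M+2: 0.05231362×0.1977 + 0.26268713×0.8023 = 0.221096
  M+4: 0.26268713×0.1977 + 0.43968487×0.8023 = 0.404692
  M+6: 0.43968487×0.1977 + 0.24531438×0.8023 = 0.283741
  M+8: 0.24531438×0.1977 = 0.048499
Scale to base peak (0.404692) = 100: 10.37 : 54.63 : 100.00 : 70.11 : 11.98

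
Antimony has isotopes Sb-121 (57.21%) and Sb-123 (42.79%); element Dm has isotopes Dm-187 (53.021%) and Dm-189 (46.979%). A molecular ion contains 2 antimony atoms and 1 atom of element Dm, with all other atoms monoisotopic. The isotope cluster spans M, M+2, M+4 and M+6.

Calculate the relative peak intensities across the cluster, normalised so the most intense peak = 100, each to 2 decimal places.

Antimony pattern (n=2): 0.32729841 : 0.48960318 : 0.18309841
Element Dm pattern (n=1): 0.53021 : 0.46979
Convolve the two distributions (both contribute in 2-u steps):
  M: 0.32729841×0.53021 = 0.173537
  M+2: 0.32729841×0.46979 + 0.48960318×0.53021 = 0.413354
  M+4: 0.48960318×0.46979 + 0.18309841×0.53021 = 0.327091
  M+6: 0.18309841×0.46979 = 0.086018
Scale to base peak (0.413354) = 100: 41.98 : 100.00 : 79.13 : 20.81

41.98 : 100.00 : 79.13 : 20.81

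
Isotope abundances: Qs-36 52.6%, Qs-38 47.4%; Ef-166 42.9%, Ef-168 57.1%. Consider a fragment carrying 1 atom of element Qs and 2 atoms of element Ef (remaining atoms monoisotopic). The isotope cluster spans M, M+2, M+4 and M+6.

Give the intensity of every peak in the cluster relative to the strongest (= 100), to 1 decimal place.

24.0 : 85.4 : 100.0 : 38.3

Element Qs pattern (n=1): 0.5260 : 0.4740
Element Ef pattern (n=2): 0.184041 : 0.489918 : 0.326041
Convolve the two distributions (both contribute in 2-u steps):
  M: 0.5260×0.184041 = 0.096806
  M+2: 0.5260×0.489918 + 0.4740×0.184041 = 0.344932
  M+4: 0.5260×0.326041 + 0.4740×0.489918 = 0.403719
  M+6: 0.4740×0.326041 = 0.154543
Scale to base peak (0.403719) = 100: 24.0 : 85.4 : 100.0 : 38.3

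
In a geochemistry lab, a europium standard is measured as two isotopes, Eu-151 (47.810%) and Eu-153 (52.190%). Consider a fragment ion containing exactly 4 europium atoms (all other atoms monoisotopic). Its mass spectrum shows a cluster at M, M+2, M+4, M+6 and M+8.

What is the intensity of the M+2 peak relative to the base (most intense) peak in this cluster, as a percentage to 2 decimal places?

61.07%

(0.47810 + 0.52190)^4 gives M 0.0522, M+2 0.2281, M+4 0.3736, M+6 0.2719, M+8 0.0742; the largest is M+4.
P(M+4) = C(4,2) × 0.47810^2 × 0.52190^2 = 6 × 0.22857961 × 0.27237961 = 0.373563 (base)
P(M+2) = C(4,1) × 0.47810^3 × 0.52190^1 = 4 × 0.10928391 × 0.5219 = 0.228141
Relative intensity = 0.228141 / 0.373563 × 100 = 61.07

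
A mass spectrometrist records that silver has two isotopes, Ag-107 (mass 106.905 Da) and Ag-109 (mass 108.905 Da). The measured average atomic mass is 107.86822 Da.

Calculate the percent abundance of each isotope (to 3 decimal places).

With x = fraction of Ag-107 (so Ag-109 is 1 − x):
106.905·x + 108.905·(1 − x) = 107.86822
(106.905 − 108.905)·x = 107.86822 − 108.905
x = -1.03678 / -2.000 = 0.51839 → 51.839% Ag-107, 48.161% Ag-109.

Ag-107: 51.839%, Ag-109: 48.161%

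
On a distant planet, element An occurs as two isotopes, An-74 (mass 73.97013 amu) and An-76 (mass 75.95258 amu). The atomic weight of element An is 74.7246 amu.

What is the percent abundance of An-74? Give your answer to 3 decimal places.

Let x be the fractional abundance of An-74; then An-76 has abundance 1 − x.
73.97013·x + 75.95258·(1 − x) = 74.7246
(73.97013 − 75.95258)·x = 74.7246 − 75.95258
x = -1.22798 / -1.98245 = 0.61943 → 61.943% An-74, 38.057% An-76.

61.943%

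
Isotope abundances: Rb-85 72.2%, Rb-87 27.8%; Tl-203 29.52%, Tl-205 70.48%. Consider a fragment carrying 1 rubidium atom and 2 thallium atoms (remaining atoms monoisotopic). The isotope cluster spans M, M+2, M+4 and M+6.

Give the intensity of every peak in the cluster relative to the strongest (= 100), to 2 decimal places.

Rubidium pattern (n=1): 0.7220 : 0.2780
Thallium pattern (n=2): 0.08714304 : 0.41611392 : 0.49674304
Convolve the two distributions (both contribute in 2-u steps):
  M: 0.7220×0.08714304 = 0.062917
  M+2: 0.7220×0.41611392 + 0.2780×0.08714304 = 0.324660
  M+4: 0.7220×0.49674304 + 0.2780×0.41611392 = 0.474328
  M+6: 0.2780×0.49674304 = 0.138095
Scale to base peak (0.474328) = 100: 13.26 : 68.45 : 100.00 : 29.11

13.26 : 68.45 : 100.00 : 29.11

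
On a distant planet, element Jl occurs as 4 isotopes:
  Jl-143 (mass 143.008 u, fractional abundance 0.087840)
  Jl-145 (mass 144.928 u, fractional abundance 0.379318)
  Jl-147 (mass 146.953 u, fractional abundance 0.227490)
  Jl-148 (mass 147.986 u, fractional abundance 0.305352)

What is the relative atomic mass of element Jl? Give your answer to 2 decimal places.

146.15 u

Ar = Σ fᵢ·mᵢ = 0.087840 × 143.008 + 0.379318 × 144.928 + 0.227490 × 146.953 + 0.305352 × 147.986
= 12.5618 + 54.9738 + 33.4303 + 45.1878 = 146.1537 u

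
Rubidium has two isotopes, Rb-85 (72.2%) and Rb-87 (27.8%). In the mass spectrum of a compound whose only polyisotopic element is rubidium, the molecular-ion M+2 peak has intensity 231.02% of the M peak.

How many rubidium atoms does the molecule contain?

6

For n independent Rb atoms, I(M+2)/I(M) = n · (abundance Rb-87) / (abundance Rb-85) = n · 0.278/0.722.
n = 2.3102 × 0.722/0.278 = 6.00 ≈ 6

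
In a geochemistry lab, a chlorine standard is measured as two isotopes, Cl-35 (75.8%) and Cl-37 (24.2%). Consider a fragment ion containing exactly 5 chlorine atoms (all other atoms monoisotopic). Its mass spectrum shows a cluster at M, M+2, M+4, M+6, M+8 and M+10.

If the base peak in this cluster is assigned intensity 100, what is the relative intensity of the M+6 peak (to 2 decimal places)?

Binomial terms of (0.758 + 0.242)^5: M 0.2502, M+2 0.3994, M+4 0.2551, M+6 0.0814, M+8 0.0130, M+10 0.0008 → M+2 is the base peak.
P(M+2) = C(5,1) × 0.758^4 × 0.242^1 = 5 × 0.33012379 × 0.2420 = 0.399450 (base)
P(M+6) = C(5,3) × 0.758^2 × 0.242^3 = 10 × 0.574564 × 0.01417249 = 0.081430
Relative intensity = 0.081430 / 0.399450 × 100 = 20.39

20.39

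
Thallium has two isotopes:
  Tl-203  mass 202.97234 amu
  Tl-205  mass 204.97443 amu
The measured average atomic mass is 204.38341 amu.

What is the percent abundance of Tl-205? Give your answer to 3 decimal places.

With x = fraction of Tl-203 (so Tl-205 is 1 − x):
202.97234·x + 204.97443·(1 − x) = 204.38341
(202.97234 − 204.97443)·x = 204.38341 − 204.97443
x = -0.59102 / -2.00209 = 0.29520 → 29.520% Tl-203, 70.480% Tl-205.

70.480%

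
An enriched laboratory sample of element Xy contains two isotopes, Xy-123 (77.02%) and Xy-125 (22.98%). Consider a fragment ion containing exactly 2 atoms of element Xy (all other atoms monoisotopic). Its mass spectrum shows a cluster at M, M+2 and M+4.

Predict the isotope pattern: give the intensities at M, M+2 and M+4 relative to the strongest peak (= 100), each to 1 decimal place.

Each Xy atom is independently Xy-123 (p = 0.7702) or Xy-125 (q = 0.2298); the cluster is the binomial expansion (p + q)^2.
P(M) = 0.7702^2 = 0.593208
P(M+2) = 2 × 0.7702^1 × 0.2298^1 = 0.353984
P(M+4) = 0.2298^2 = 0.052808
The M peak is largest (0.593208); scaling to 100 gives 100.0 : 59.7 : 8.9.

100.0 : 59.7 : 8.9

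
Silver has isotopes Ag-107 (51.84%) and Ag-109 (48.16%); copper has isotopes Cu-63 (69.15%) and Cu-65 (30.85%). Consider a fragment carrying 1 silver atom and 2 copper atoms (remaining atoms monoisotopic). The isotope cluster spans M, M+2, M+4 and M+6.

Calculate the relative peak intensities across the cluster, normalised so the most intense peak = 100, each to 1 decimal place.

Silver pattern (n=1): 0.5184 : 0.4816
Copper pattern (n=2): 0.47817225 : 0.4266555 : 0.09517225
Convolve the two distributions (both contribute in 2-u steps):
  M: 0.5184×0.47817225 = 0.247884
  M+2: 0.5184×0.4266555 + 0.4816×0.47817225 = 0.451466
  M+4: 0.5184×0.09517225 + 0.4816×0.4266555 = 0.254815
  M+6: 0.4816×0.09517225 = 0.045835
Scale to base peak (0.451466) = 100: 54.9 : 100.0 : 56.4 : 10.2

54.9 : 100.0 : 56.4 : 10.2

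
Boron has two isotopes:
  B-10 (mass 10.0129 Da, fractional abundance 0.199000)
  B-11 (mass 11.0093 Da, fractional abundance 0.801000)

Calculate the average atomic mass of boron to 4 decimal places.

10.8110 Da

The abundance-weighted mean is 0.199000 × 10.0129 + 0.801000 × 11.0093
= 1.99257 + 8.81845 = 10.81102 Da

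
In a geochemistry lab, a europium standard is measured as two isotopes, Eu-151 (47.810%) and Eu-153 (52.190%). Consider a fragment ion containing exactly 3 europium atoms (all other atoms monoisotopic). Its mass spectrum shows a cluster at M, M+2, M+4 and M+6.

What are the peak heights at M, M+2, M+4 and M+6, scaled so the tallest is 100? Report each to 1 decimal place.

28.0 : 91.6 : 100.0 : 36.4

Expanding (0.47810 + 0.52190)^3:
P(M) = 0.47810^3 = 0.109284
P(M+2) = 3 × 0.47810^2 × 0.52190^1 = 0.357887
P(M+4) = 3 × 0.47810^1 × 0.52190^2 = 0.390674
P(M+6) = 0.52190^3 = 0.142155
The M+4 peak is largest (0.390674); scaling to 100 gives 28.0 : 91.6 : 100.0 : 36.4.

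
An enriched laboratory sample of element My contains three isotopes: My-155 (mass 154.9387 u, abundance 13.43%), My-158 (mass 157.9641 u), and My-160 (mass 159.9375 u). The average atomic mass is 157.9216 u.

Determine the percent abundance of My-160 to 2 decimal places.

Let x and y be the fractions of My-158 and My-160. Then x + y = 1 − 0.1343 = 0.8657 and 157.9641x + 159.9375y = 157.9216 − 0.1343×154.9387 = 137.11333259.
Substituting: 157.9641x + 159.9375(0.8657 − x) = 137.11333259
(157.9641 − 159.9375)x = -1.34456116  ⇒  x = 0.68134, y = 0.18436
My-158: 68.13%, My-160: 18.44%.

18.44%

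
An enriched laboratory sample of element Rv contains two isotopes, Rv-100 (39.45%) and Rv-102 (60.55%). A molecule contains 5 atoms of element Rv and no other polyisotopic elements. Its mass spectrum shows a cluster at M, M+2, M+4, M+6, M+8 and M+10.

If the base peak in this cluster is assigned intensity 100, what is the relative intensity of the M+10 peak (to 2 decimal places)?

23.56

Binomial terms of (0.3945 + 0.6055)^5: M 0.0096, M+2 0.0733, M+4 0.2251, M+6 0.3455, M+8 0.2651, M+10 0.0814 → M+6 is the base peak.
P(M+6) = C(5,3) × 0.3945^2 × 0.6055^3 = 10 × 0.15563025 × 0.22199462 = 0.345491 (base)
P(M+10) = C(5,5) × 0.3945^0 × 0.6055^5 = 1 × 1.0000 × 0.08138994 = 0.081390
Relative intensity = 0.081390 / 0.345491 × 100 = 23.56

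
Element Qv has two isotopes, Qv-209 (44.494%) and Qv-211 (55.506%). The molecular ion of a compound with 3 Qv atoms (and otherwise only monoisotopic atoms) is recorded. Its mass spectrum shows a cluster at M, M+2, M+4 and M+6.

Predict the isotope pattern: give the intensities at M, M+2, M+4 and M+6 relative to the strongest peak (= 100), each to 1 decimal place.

Expanding (0.44494 + 0.55506)^3:
P(M) = 0.44494^3 = 0.088085
P(M+2) = 3 × 0.44494^2 × 0.55506^1 = 0.329658
P(M+4) = 3 × 0.44494^1 × 0.55506^2 = 0.411247
P(M+6) = 0.55506^3 = 0.171009
The M+4 peak is largest (0.411247); scaling to 100 gives 21.4 : 80.2 : 100.0 : 41.6.

21.4 : 80.2 : 100.0 : 41.6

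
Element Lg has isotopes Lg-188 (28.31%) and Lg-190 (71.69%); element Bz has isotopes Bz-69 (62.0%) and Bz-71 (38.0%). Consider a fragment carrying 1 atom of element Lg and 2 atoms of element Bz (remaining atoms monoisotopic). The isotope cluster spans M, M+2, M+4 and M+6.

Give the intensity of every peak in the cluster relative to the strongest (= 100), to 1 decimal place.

26.6 : 100.0 : 92.6 : 25.3

Element Lg pattern (n=1): 0.2831 : 0.7169
Element Bz pattern (n=2): 0.3844 : 0.4712 : 0.1444
Convolve the two distributions (both contribute in 2-u steps):
  M: 0.2831×0.3844 = 0.108824
  M+2: 0.2831×0.4712 + 0.7169×0.3844 = 0.408973
  M+4: 0.2831×0.1444 + 0.7169×0.4712 = 0.378683
  M+6: 0.7169×0.1444 = 0.103520
Scale to base peak (0.408973) = 100: 26.6 : 100.0 : 92.6 : 25.3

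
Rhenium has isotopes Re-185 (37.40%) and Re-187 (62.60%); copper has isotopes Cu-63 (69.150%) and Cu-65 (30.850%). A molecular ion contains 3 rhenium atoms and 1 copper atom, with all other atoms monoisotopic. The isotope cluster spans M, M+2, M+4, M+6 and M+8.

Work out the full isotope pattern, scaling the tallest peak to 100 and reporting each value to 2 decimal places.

Rhenium pattern (n=3): 0.05231362 : 0.26268713 : 0.43968487 : 0.24531438
Copper pattern (n=1): 0.6915 : 0.3085
Convolve the two distributions (both contribute in 2-u steps):
  M: 0.05231362×0.6915 = 0.036175
  M+2: 0.05231362×0.3085 + 0.26268713×0.6915 = 0.197787
  M+4: 0.26268713×0.3085 + 0.43968487×0.6915 = 0.385081
  M+6: 0.43968487×0.3085 + 0.24531438×0.6915 = 0.305278
  M+8: 0.24531438×0.3085 = 0.075679
Scale to base peak (0.385081) = 100: 9.39 : 51.36 : 100.00 : 79.28 : 19.65

9.39 : 51.36 : 100.00 : 79.28 : 19.65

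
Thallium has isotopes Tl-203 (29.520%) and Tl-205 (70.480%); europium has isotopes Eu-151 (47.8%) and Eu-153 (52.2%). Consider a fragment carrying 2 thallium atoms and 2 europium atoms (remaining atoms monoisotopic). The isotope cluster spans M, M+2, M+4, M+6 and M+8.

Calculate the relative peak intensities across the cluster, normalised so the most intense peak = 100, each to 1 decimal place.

Thallium pattern (n=2): 0.08714304 : 0.41611392 : 0.49674304
Europium pattern (n=2): 0.228484 : 0.499032 : 0.272484
Convolve the two distributions (both contribute in 2-u steps):
  M: 0.08714304×0.228484 = 0.019911
  M+2: 0.08714304×0.499032 + 0.41611392×0.228484 = 0.138563
  M+4: 0.08714304×0.272484 + 0.41611392×0.499032 + 0.49674304×0.228484 = 0.344897
  M+6: 0.41611392×0.272484 + 0.49674304×0.499032 = 0.361275
  M+8: 0.49674304×0.272484 = 0.135355
Scale to base peak (0.361275) = 100: 5.5 : 38.4 : 95.5 : 100.0 : 37.5

5.5 : 38.4 : 95.5 : 100.0 : 37.5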